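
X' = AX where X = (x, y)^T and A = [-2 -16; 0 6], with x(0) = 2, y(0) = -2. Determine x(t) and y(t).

x(t) = 4e^(6t) - 2e^(-2t), y(t) = -2e^(6t)

Coefficient matrix A = [[-2, -16], [0, 6]].
Characteristic polynomial det(A - λI) = λ^2 - 4λ - 12 = 0.
Eigenvalues λ = 6, -2.
For λ=6: (A-λI) row 1 is [-8, -16], so an eigenvector is (2, -1).
For λ=-2: (A-λI) row 1 is [0, -16], so an eigenvector is (1, 0).
General solution: K_1e^(6t)(2,-1) + K_2e^(-2t)(1,0).
Applying x(0)=2, y(0)=-2 gives K_1=2, K_2=-2.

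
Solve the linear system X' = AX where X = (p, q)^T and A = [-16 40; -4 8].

Coefficient matrix A = [[-16, 40], [-4, 8]].
Characteristic polynomial det(A - λI) = λ^2 + 8λ + 32 = 0.
Eigenvalues λ = -4 ± 4i (complex conjugate pair).
For λ=-4+4i: an eigenvector is (-1,0) - i(3,1) = (-1 - 3i, 0 - i).
A real fundamental pair from Re and Im of e^((-4+4i)t)v: X_1 = e^(-4t)(cos(4t)·(-1,0) + sin(4t)·(3,1)), X_2 = e^(-4t)(sin(4t)·(-1,0) - cos(4t)·(3,1)).
General solution: K_1X_1 + K_2X_2.

p(t) = 3K_1e^(-4t)sin(4t) - K_1e^(-4t)cos(4t) - K_2e^(-4t)sin(4t) - 3K_2e^(-4t)cos(4t), q(t) = K_1e^(-4t)sin(4t) - K_2e^(-4t)cos(4t)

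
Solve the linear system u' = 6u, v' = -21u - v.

Coefficient matrix A = [[6, 0], [-21, -1]].
Characteristic polynomial det(A - λI) = λ^2 - 5λ - 6 = 0.
Eigenvalues λ = -1, 6.
For λ=-1: (A-λI) row 1 is [7, 0], so an eigenvector is (0, -1).
For λ=6: (A-λI) row 2 is [-21, -7], so an eigenvector is (1, -3).
General solution: c_1e^(-t)(0,-1) + c_2e^(6t)(1,-3).

u(t) = c_2e^(6t), v(t) = -c_1e^(-t) - 3c_2e^(6t)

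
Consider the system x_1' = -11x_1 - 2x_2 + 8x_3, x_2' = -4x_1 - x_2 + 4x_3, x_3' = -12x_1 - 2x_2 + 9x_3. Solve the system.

x_1(t) = -c_1e^(-t) + c_2e^(-3t) + c_3e^(t), x_2(t) = c_1e^(-t) + 2c_3e^(t), x_3(t) = -c_1e^(-t) + c_2e^(-3t) + 2c_3e^(t)

Coefficient matrix A = [[-11, -2, 8], [-4, -1, 4], [-12, -2, 9]].
det(A - λI) = 0 gives eigenvalues λ = -1, -3, 1.
For λ=-1: eigenvector (-1,1,-1).
For λ=-3: eigenvector (1,0,1).
For λ=1: eigenvector (1,2,2).
General solution: c_1e^(-t)(-1,1,-1) + c_2e^(-3t)(1,0,1) + c_3e^(t)(1,2,2).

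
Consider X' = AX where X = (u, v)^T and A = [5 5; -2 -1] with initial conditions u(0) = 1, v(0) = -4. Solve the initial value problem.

u(t) = -17e^(2t)sin(t) + e^(2t)cos(t), v(t) = 10e^(2t)sin(t) - 4e^(2t)cos(t)

Coefficient matrix A = [[5, 5], [-2, -1]].
Characteristic polynomial det(A - λI) = λ^2 - 4λ + 5 = 0.
Eigenvalues λ = 2 ± i (complex conjugate pair).
For λ=2+i: an eigenvector is (2,-1) - i(1,-1) = (2 - i, -1 + i).
A real fundamental pair from Re and Im of e^((2+i)t)v: X_1 = e^(2t)(cos(t)·(2,-1) + sin(t)·(1,-1)), X_2 = e^(2t)(sin(t)·(2,-1) - cos(t)·(1,-1)).
General solution: K_1X_1 + K_2X_2.
Applying u(0)=1, v(0)=-4 gives K_1=-3, K_2=-7.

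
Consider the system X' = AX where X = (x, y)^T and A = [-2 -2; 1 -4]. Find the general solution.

x(t) = -c_1e^(-3t)sin(t) + c_1e^(-3t)cos(t) + c_2e^(-3t)sin(t) + c_2e^(-3t)cos(t), y(t) = c_1e^(-3t)cos(t) + c_2e^(-3t)sin(t)

Coefficient matrix A = [[-2, -2], [1, -4]].
Characteristic polynomial det(A - λI) = λ^2 + 6λ + 10 = 0.
Eigenvalues λ = -3 ± i (complex conjugate pair).
For λ=-3+i: an eigenvector is (1,1) - i(-1,0) = (1 + i, 1).
A real fundamental pair from Re and Im of e^((-3+i)t)v: X_1 = e^(-3t)(cos(t)·(1,1) + sin(t)·(-1,0)), X_2 = e^(-3t)(sin(t)·(1,1) - cos(t)·(-1,0)).
General solution: c_1X_1 + c_2X_2.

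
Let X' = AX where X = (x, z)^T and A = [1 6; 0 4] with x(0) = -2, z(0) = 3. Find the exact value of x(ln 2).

A = [[1,6],[0,4]]; eigenvalues λ = 4, 1.
Eigenvectors: (-2,-1) for λ=4, (-1,0) for λ=1.
From the initial condition, c_1 = -3, c_2 = 8.
x(ln 2) = (-3)(2^4)(-2) + (8)(2^1)(-1) = 80.

80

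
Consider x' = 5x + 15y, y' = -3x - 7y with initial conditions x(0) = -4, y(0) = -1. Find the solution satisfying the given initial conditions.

x(t) = -13e^(-t)sin(3t) - 4e^(-t)cos(3t), y(t) = 6e^(-t)sin(3t) - e^(-t)cos(3t)

Coefficient matrix A = [[5, 15], [-3, -7]].
Characteristic polynomial det(A - λI) = λ^2 + 2λ + 10 = 0.
Eigenvalues λ = -1 ± 3i (complex conjugate pair).
For λ=-1+3i: an eigenvector is (1,0) - i(2,-1) = (1 - 2i, 0 + i).
A real fundamental pair from Re and Im of e^((-1+3i)t)v: X_1 = e^(-t)(cos(3t)·(1,0) + sin(3t)·(2,-1)), X_2 = e^(-t)(sin(3t)·(1,0) - cos(3t)·(2,-1)).
General solution: c_1X_1 + c_2X_2.
Applying x(0)=-4, y(0)=-1 gives c_1=-6, c_2=-1.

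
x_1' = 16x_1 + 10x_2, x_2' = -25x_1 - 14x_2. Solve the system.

Coefficient matrix A = [[16, 10], [-25, -14]].
Characteristic polynomial det(A - λI) = λ^2 - 2λ + 26 = 0.
Eigenvalues λ = 1 ± 5i (complex conjugate pair).
For λ=1+5i: an eigenvector is (-1,2) - i(1,-1) = (-1 - i, 2 + i).
A real fundamental pair from Re and Im of e^((1+5i)t)v: X_1 = e^(t)(cos(5t)·(-1,2) + sin(5t)·(1,-1)), X_2 = e^(t)(sin(5t)·(-1,2) - cos(5t)·(1,-1)).
General solution: c_1X_1 + c_2X_2.

x_1(t) = c_1e^(t)sin(5t) - c_1e^(t)cos(5t) - c_2e^(t)sin(5t) - c_2e^(t)cos(5t), x_2(t) = -c_1e^(t)sin(5t) + 2c_1e^(t)cos(5t) + 2c_2e^(t)sin(5t) + c_2e^(t)cos(5t)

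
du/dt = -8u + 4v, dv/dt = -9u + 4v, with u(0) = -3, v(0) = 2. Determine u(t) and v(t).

u(t) = 26te^(-2t) - 3e^(-2t), v(t) = 39te^(-2t) + 2e^(-2t)

Coefficient matrix A = [[-8, 4], [-9, 4]].
Characteristic polynomial det(A - λI) = λ^2 + 4λ + 4 = 0.
Single eigenvalue λ = -2 with algebraic multiplicity 2.
Eigenvector v = (-2,-3); generalized eigenvector w with (A-λI)w=v is (-1,-2).
General solution: e^(-2t)[c_1·v + c_2·(t·v + w)].
Applying u(0)=-3, v(0)=2 gives c_1=8, c_2=-13.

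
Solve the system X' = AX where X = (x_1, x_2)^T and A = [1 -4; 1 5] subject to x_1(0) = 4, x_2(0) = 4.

Coefficient matrix A = [[1, -4], [1, 5]].
Characteristic polynomial det(A - λI) = λ^2 - 6λ + 9 = 0.
Single eigenvalue λ = 3 with algebraic multiplicity 2.
Eigenvector v = (2,-1); generalized eigenvector w with (A-λI)w=v is (3,-2).
General solution: e^(3t)[c_1·v + c_2·(t·v + w)].
Applying x_1(0)=4, x_2(0)=4 gives c_1=20, c_2=-12.

x_1(t) = -24te^(3t) + 4e^(3t), x_2(t) = 12te^(3t) + 4e^(3t)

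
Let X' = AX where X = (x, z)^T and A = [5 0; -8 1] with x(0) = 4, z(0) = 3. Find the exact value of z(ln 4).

-8148

A = [[5,0],[-8,1]]; eigenvalues λ = 1, 5.
Eigenvectors: (0,1) for λ=1, (1,-2) for λ=5.
From the initial condition, c_1 = 11, c_2 = 4.
z(ln 4) = (11)(4^1)(1) + (4)(4^5)(-2) = -8148.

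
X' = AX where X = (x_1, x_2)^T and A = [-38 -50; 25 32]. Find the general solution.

Coefficient matrix A = [[-38, -50], [25, 32]].
Characteristic polynomial det(A - λI) = λ^2 + 6λ + 34 = 0.
Eigenvalues λ = -3 ± 5i (complex conjugate pair).
For λ=-3+5i: an eigenvector is (-3,2) - i(1,-1) = (-3 - i, 2 + i).
A real fundamental pair from Re and Im of e^((-3+5i)t)v: X_1 = e^(-3t)(cos(5t)·(-3,2) + sin(5t)·(1,-1)), X_2 = e^(-3t)(sin(5t)·(-3,2) - cos(5t)·(1,-1)).
General solution: C_1X_1 + C_2X_2.

x_1(t) = C_1e^(-3t)sin(5t) - 3C_1e^(-3t)cos(5t) - 3C_2e^(-3t)sin(5t) - C_2e^(-3t)cos(5t), x_2(t) = -C_1e^(-3t)sin(5t) + 2C_1e^(-3t)cos(5t) + 2C_2e^(-3t)sin(5t) + C_2e^(-3t)cos(5t)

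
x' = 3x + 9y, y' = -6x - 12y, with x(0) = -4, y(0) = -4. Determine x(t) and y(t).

Coefficient matrix A = [[3, 9], [-6, -12]].
Characteristic polynomial det(A - λI) = λ^2 + 9λ + 18 = 0.
Eigenvalues λ = -6, -3.
For λ=-6: (A-λI) row 1 is [9, 9], so an eigenvector is (-1, 1).
For λ=-3: (A-λI) row 1 is [6, 9], so an eigenvector is (3, -2).
General solution: c_1e^(-6t)(-1,1) + c_2e^(-3t)(3,-2).
Applying x(0)=-4, y(0)=-4 gives c_1=-20, c_2=-8.

x(t) = -24e^(-3t) + 20e^(-6t), y(t) = 16e^(-3t) - 20e^(-6t)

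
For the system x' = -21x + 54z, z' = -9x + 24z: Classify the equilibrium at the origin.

saddle

A = [[-21,54],[-9,24]]; det(A-λI) = λ^2 - 3λ - 18.
λ = 6, -3: opposite signs.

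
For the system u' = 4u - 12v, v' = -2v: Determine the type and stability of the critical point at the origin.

saddle

A = [[4,-12],[0,-2]]; det(A-λI) = λ^2 - 2λ - 8.
λ = -2, 4: opposite signs.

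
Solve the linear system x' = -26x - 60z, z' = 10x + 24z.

x(t) = -3K_1e^(-6t) + 2K_2e^(4t), z(t) = K_1e^(-6t) - K_2e^(4t)

Coefficient matrix A = [[-26, -60], [10, 24]].
Characteristic polynomial det(A - λI) = λ^2 + 2λ - 24 = 0.
Eigenvalues λ = -6, 4.
For λ=-6: (A-λI) row 1 is [-20, -60], so an eigenvector is (-3, 1).
For λ=4: (A-λI) row 1 is [-30, -60], so an eigenvector is (2, -1).
General solution: K_1e^(-6t)(-3,1) + K_2e^(4t)(2,-1).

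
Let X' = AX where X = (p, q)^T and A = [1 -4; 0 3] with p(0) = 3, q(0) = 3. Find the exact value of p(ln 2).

-30

A = [[1,-4],[0,3]]; eigenvalues λ = 1, 3.
Eigenvectors: (1,0) for λ=1, (2,-1) for λ=3.
From the initial condition, c_1 = 9, c_2 = -3.
p(ln 2) = (9)(2^1)(1) + (-3)(2^3)(2) = -30.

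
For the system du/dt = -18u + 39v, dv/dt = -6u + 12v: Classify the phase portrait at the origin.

A = [[-18,39],[-6,12]]; det(A-λI) = λ^2 + 6λ + 18.
λ = -3 ± 3i: negative real part.

stable spiral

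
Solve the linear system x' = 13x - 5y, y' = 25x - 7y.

Coefficient matrix A = [[13, -5], [25, -7]].
Characteristic polynomial det(A - λI) = λ^2 - 6λ + 34 = 0.
Eigenvalues λ = 3 ± 5i (complex conjugate pair).
For λ=3+5i: an eigenvector is (1,2) - i(0,1) = (1, 2 - i).
A real fundamental pair from Re and Im of e^((3+5i)t)v: X_1 = e^(3t)(cos(5t)·(1,2) + sin(5t)·(0,1)), X_2 = e^(3t)(sin(5t)·(1,2) - cos(5t)·(0,1)).
General solution: C_1X_1 + C_2X_2.

x(t) = C_1e^(3t)cos(5t) + C_2e^(3t)sin(5t), y(t) = C_1e^(3t)sin(5t) + 2C_1e^(3t)cos(5t) + 2C_2e^(3t)sin(5t) - C_2e^(3t)cos(5t)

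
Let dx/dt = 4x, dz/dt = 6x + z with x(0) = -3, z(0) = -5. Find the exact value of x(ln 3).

-243

A = [[4,0],[6,1]]; eigenvalues λ = 4, 1.
Eigenvectors: (-1,-2) for λ=4, (0,1) for λ=1.
From the initial condition, c_1 = 3, c_2 = 1.
x(ln 3) = (3)(3^4)(-1) + (1)(3^1)(0) = -243.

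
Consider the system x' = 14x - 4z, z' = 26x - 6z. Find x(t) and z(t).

x(t) = -K_1e^(4t)sin(2t) + K_1e^(4t)cos(2t) + K_2e^(4t)sin(2t) + K_2e^(4t)cos(2t), z(t) = -2K_1e^(4t)sin(2t) + 3K_1e^(4t)cos(2t) + 3K_2e^(4t)sin(2t) + 2K_2e^(4t)cos(2t)

Coefficient matrix A = [[14, -4], [26, -6]].
Characteristic polynomial det(A - λI) = λ^2 - 8λ + 20 = 0.
Eigenvalues λ = 4 ± 2i (complex conjugate pair).
For λ=4+2i: an eigenvector is (1,3) - i(-1,-2) = (1 + i, 3 + 2i).
A real fundamental pair from Re and Im of e^((4+2i)t)v: X_1 = e^(4t)(cos(2t)·(1,3) + sin(2t)·(-1,-2)), X_2 = e^(4t)(sin(2t)·(1,3) - cos(2t)·(-1,-2)).
General solution: K_1X_1 + K_2X_2.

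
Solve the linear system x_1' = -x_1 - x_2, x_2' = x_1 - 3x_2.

x_1(t) = -c_1e^(-2t) - c_2te^(-2t), x_2(t) = -c_1e^(-2t) - c_2te^(-2t) + c_2e^(-2t)

Coefficient matrix A = [[-1, -1], [1, -3]].
Characteristic polynomial det(A - λI) = λ^2 + 4λ + 4 = 0.
Single eigenvalue λ = -2 with algebraic multiplicity 2.
Eigenvector v = (-1,-1); generalized eigenvector w with (A-λI)w=v is (0,1).
General solution: e^(-2t)[c_1·v + c_2·(t·v + w)].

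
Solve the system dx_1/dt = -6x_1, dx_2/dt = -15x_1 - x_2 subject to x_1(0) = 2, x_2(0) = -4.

Coefficient matrix A = [[-6, 0], [-15, -1]].
Characteristic polynomial det(A - λI) = λ^2 + 7λ + 6 = 0.
Eigenvalues λ = -1, -6.
For λ=-1: (A-λI) row 1 is [-5, 0], so an eigenvector is (0, -1).
For λ=-6: (A-λI) row 2 is [-15, 5], so an eigenvector is (1, 3).
General solution: c_1e^(-t)(0,-1) + c_2e^(-6t)(1,3).
Applying x_1(0)=2, x_2(0)=-4 gives c_1=10, c_2=2.

x_1(t) = 2e^(-6t), x_2(t) = -10e^(-t) + 6e^(-6t)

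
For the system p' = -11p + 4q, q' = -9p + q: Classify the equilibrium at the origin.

A = [[-11,4],[-9,1]]; det(A-λI) = λ^2 + 10λ + 25.
repeated λ = -5 with a single eigenvector.

stable improper node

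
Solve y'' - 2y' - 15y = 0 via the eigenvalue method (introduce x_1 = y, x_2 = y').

y(t) = C_1e^(5t) + C_2e^(-3t)

Let x_1 = y, x_2 = y'. Then x_1' = x_2 and x_2' = 15x_1 + 2x_2.
A = [[0,1],[15,2]]; det(A-λI) = λ^2 - 2λ - 15.
Eigenvalues λ = 5, -3 with eigenvectors (1,5), (1,-3).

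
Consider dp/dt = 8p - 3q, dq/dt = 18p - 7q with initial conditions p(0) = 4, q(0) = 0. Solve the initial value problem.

p(t) = 12e^(2t) - 8e^(-t), q(t) = 24e^(2t) - 24e^(-t)

Coefficient matrix A = [[8, -3], [18, -7]].
Characteristic polynomial det(A - λI) = λ^2 - λ - 2 = 0.
Eigenvalues λ = -1, 2.
For λ=-1: (A-λI) row 1 is [9, -3], so an eigenvector is (1, 3).
For λ=2: (A-λI) row 1 is [6, -3], so an eigenvector is (-1, -2).
General solution: c_1e^(-t)(1,3) + c_2e^(2t)(-1,-2).
Applying p(0)=4, q(0)=0 gives c_1=-8, c_2=-12.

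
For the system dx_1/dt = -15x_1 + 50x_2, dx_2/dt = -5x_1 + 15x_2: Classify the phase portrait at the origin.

A = [[-15,50],[-5,15]]; det(A-λI) = λ^2 + 25.
λ = 0 ± 5i: zero real part.

center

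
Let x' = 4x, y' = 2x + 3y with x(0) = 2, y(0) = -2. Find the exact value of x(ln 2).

A = [[4,0],[2,3]]; eigenvalues λ = 4, 3.
Eigenvectors: (1,2) for λ=4, (0,-1) for λ=3.
From the initial condition, c_1 = 2, c_2 = 6.
x(ln 2) = (2)(2^4)(1) + (6)(2^3)(0) = 32.

32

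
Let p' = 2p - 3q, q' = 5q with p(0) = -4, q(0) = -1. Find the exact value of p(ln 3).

A = [[2,-3],[0,5]]; eigenvalues λ = 5, 2.
Eigenvectors: (-1,1) for λ=5, (1,0) for λ=2.
From the initial condition, c_1 = -1, c_2 = -5.
p(ln 3) = (-1)(3^5)(-1) + (-5)(3^2)(1) = 198.

198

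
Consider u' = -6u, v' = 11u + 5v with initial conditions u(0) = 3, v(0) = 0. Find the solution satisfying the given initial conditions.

Coefficient matrix A = [[-6, 0], [11, 5]].
Characteristic polynomial det(A - λI) = λ^2 + λ - 30 = 0.
Eigenvalues λ = -6, 5.
For λ=-6: (A-λI) row 2 is [11, 11], so an eigenvector is (-1, 1).
For λ=5: (A-λI) row 1 is [-11, 0], so an eigenvector is (0, 1).
General solution: C_1e^(-6t)(-1,1) + C_2e^(5t)(0,1).
Applying u(0)=3, v(0)=0 gives C_1=-3, C_2=3.

u(t) = 3e^(-6t), v(t) = 3e^(5t) - 3e^(-6t)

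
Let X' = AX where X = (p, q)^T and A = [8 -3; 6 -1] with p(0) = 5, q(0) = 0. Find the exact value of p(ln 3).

2385

A = [[8,-3],[6,-1]]; eigenvalues λ = 5, 2.
Eigenvectors: (-1,-1) for λ=5, (-1,-2) for λ=2.
From the initial condition, c_1 = -10, c_2 = 5.
p(ln 3) = (-10)(3^5)(-1) + (5)(3^2)(-1) = 2385.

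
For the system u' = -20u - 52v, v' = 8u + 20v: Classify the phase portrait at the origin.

center

A = [[-20,-52],[8,20]]; det(A-λI) = λ^2 + 16.
λ = 0 ± 4i: zero real part.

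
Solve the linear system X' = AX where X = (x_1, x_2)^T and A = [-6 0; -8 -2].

x_1(t) = -c_1e^(-6t), x_2(t) = -2c_1e^(-6t) + c_2e^(-2t)

Coefficient matrix A = [[-6, 0], [-8, -2]].
Characteristic polynomial det(A - λI) = λ^2 + 8λ + 12 = 0.
Eigenvalues λ = -6, -2.
For λ=-6: (A-λI) row 2 is [-8, 4], so an eigenvector is (-1, -2).
For λ=-2: (A-λI) row 1 is [-4, 0], so an eigenvector is (0, 1).
General solution: c_1e^(-6t)(-1,-2) + c_2e^(-2t)(0,1).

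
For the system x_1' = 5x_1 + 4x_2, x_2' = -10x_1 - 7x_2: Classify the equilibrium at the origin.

A = [[5,4],[-10,-7]]; det(A-λI) = λ^2 + 2λ + 5.
λ = -1 ± 2i: negative real part.

stable spiral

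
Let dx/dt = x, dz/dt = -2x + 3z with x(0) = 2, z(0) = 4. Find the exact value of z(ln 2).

20

A = [[1,0],[-2,3]]; eigenvalues λ = 3, 1.
Eigenvectors: (0,1) for λ=3, (-1,-1) for λ=1.
From the initial condition, c_1 = 2, c_2 = -2.
z(ln 2) = (2)(2^3)(1) + (-2)(2^1)(-1) = 20.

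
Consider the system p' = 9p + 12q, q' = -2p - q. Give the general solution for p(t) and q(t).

Coefficient matrix A = [[9, 12], [-2, -1]].
Characteristic polynomial det(A - λI) = λ^2 - 8λ + 15 = 0.
Eigenvalues λ = 5, 3.
For λ=5: (A-λI) row 1 is [4, 12], so an eigenvector is (3, -1).
For λ=3: (A-λI) row 1 is [6, 12], so an eigenvector is (2, -1).
General solution: K_1e^(5t)(3,-1) + K_2e^(3t)(2,-1).

p(t) = 3K_1e^(5t) + 2K_2e^(3t), q(t) = -K_1e^(5t) - K_2e^(3t)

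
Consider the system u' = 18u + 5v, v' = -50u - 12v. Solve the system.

Coefficient matrix A = [[18, 5], [-50, -12]].
Characteristic polynomial det(A - λI) = λ^2 - 6λ + 34 = 0.
Eigenvalues λ = 3 ± 5i (complex conjugate pair).
For λ=3+5i: an eigenvector is (0,-1) - i(-1,3) = (0 + i, -1 - 3i).
A real fundamental pair from Re and Im of e^((3+5i)t)v: X_1 = e^(3t)(cos(5t)·(0,-1) + sin(5t)·(-1,3)), X_2 = e^(3t)(sin(5t)·(0,-1) - cos(5t)·(-1,3)).
General solution: c_1X_1 + c_2X_2.

u(t) = -c_1e^(3t)sin(5t) + c_2e^(3t)cos(5t), v(t) = 3c_1e^(3t)sin(5t) - c_1e^(3t)cos(5t) - c_2e^(3t)sin(5t) - 3c_2e^(3t)cos(5t)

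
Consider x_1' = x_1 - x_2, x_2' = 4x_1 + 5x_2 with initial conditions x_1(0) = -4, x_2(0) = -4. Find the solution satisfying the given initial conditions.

Coefficient matrix A = [[1, -1], [4, 5]].
Characteristic polynomial det(A - λI) = λ^2 - 6λ + 9 = 0.
Single eigenvalue λ = 3 with algebraic multiplicity 2.
Eigenvector v = (1,-2); generalized eigenvector w with (A-λI)w=v is (1,-3).
General solution: e^(3t)[K_1·v + K_2·(t·v + w)].
Applying x_1(0)=-4, x_2(0)=-4 gives K_1=-16, K_2=12.

x_1(t) = 12te^(3t) - 4e^(3t), x_2(t) = -24te^(3t) - 4e^(3t)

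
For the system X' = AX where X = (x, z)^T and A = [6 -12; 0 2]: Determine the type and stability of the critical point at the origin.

A = [[6,-12],[0,2]]; det(A-λI) = λ^2 - 8λ + 12.
λ = 2, 6: both positive.

unstable node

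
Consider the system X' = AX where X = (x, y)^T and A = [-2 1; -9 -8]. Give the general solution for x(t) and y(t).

x(t) = -C_1e^(-5t) - C_2te^(-5t) - C_2e^(-5t), y(t) = 3C_1e^(-5t) + 3C_2te^(-5t) + 2C_2e^(-5t)

Coefficient matrix A = [[-2, 1], [-9, -8]].
Characteristic polynomial det(A - λI) = λ^2 + 10λ + 25 = 0.
Single eigenvalue λ = -5 with algebraic multiplicity 2.
Eigenvector v = (-1,3); generalized eigenvector w with (A-λI)w=v is (-1,2).
General solution: e^(-5t)[C_1·v + C_2·(t·v + w)].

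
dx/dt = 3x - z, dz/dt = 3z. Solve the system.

Coefficient matrix A = [[3, -1], [0, 3]].
Characteristic polynomial det(A - λI) = λ^2 - 6λ + 9 = 0.
Single eigenvalue λ = 3 with algebraic multiplicity 2.
Eigenvector v = (-1,0); generalized eigenvector w with (A-λI)w=v is (3,1).
General solution: e^(3t)[C_1·v + C_2·(t·v + w)].

x(t) = -C_1e^(3t) - C_2te^(3t) + 3C_2e^(3t), z(t) = C_2e^(3t)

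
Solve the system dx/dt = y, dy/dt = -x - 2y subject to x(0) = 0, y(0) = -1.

x(t) = -te^(-t), y(t) = te^(-t) - e^(-t)

Coefficient matrix A = [[0, 1], [-1, -2]].
Characteristic polynomial det(A - λI) = λ^2 + 2λ + 1 = 0.
Single eigenvalue λ = -1 with algebraic multiplicity 2.
Eigenvector v = (1,-1); generalized eigenvector w with (A-λI)w=v is (-1,2).
General solution: e^(-t)[C_1·v + C_2·(t·v + w)].
Applying x(0)=0, y(0)=-1 gives C_1=-1, C_2=-1.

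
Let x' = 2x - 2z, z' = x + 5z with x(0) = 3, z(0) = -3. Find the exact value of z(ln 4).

A = [[2,-2],[1,5]]; eigenvalues λ = 3, 4.
Eigenvectors: (2,-1) for λ=3, (-1,1) for λ=4.
From the initial condition, c_1 = 0, c_2 = -3.
z(ln 4) = (0)(4^3)(-1) + (-3)(4^4)(1) = -768.

-768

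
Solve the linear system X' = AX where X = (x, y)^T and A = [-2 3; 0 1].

x(t) = C_1e^(t) - C_2e^(-2t), y(t) = C_1e^(t)

Coefficient matrix A = [[-2, 3], [0, 1]].
Characteristic polynomial det(A - λI) = λ^2 + λ - 2 = 0.
Eigenvalues λ = 1, -2.
For λ=1: (A-λI) row 1 is [-3, 3], so an eigenvector is (1, 1).
For λ=-2: (A-λI) row 1 is [0, 3], so an eigenvector is (-1, 0).
General solution: C_1e^(t)(1,1) + C_2e^(-2t)(-1,0).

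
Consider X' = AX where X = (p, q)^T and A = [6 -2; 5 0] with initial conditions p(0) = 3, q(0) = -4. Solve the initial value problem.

p(t) = 17e^(3t)sin(t) + 3e^(3t)cos(t), q(t) = 27e^(3t)sin(t) - 4e^(3t)cos(t)

Coefficient matrix A = [[6, -2], [5, 0]].
Characteristic polynomial det(A - λI) = λ^2 - 6λ + 10 = 0.
Eigenvalues λ = 3 ± i (complex conjugate pair).
For λ=3+i: an eigenvector is (1,2) - i(-1,-1) = (1 + i, 2 + i).
A real fundamental pair from Re and Im of e^((3+i)t)v: X_1 = e^(3t)(cos(t)·(1,2) + sin(t)·(-1,-1)), X_2 = e^(3t)(sin(t)·(1,2) - cos(t)·(-1,-1)).
General solution: C_1X_1 + C_2X_2.
Applying p(0)=3, q(0)=-4 gives C_1=-7, C_2=10.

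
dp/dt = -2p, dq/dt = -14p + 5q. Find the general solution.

Coefficient matrix A = [[-2, 0], [-14, 5]].
Characteristic polynomial det(A - λI) = λ^2 - 3λ - 10 = 0.
Eigenvalues λ = -2, 5.
For λ=-2: (A-λI) row 2 is [-14, 7], so an eigenvector is (-1, -2).
For λ=5: (A-λI) row 1 is [-7, 0], so an eigenvector is (0, 1).
General solution: K_1e^(-2t)(-1,-2) + K_2e^(5t)(0,1).

p(t) = -K_1e^(-2t), q(t) = -2K_1e^(-2t) + K_2e^(5t)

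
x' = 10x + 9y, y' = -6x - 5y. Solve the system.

Coefficient matrix A = [[10, 9], [-6, -5]].
Characteristic polynomial det(A - λI) = λ^2 - 5λ + 4 = 0.
Eigenvalues λ = 1, 4.
For λ=1: (A-λI) row 1 is [9, 9], so an eigenvector is (-1, 1).
For λ=4: (A-λI) row 1 is [6, 9], so an eigenvector is (3, -2).
General solution: C_1e^(t)(-1,1) + C_2e^(4t)(3,-2).

x(t) = -C_1e^(t) + 3C_2e^(4t), y(t) = C_1e^(t) - 2C_2e^(4t)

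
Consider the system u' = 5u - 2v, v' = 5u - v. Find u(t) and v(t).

Coefficient matrix A = [[5, -2], [5, -1]].
Characteristic polynomial det(A - λI) = λ^2 - 4λ + 5 = 0.
Eigenvalues λ = 2 ± i (complex conjugate pair).
For λ=2+i: an eigenvector is (-1,-1) - i(-1,-2) = (-1 + i, -1 + 2i).
A real fundamental pair from Re and Im of e^((2+i)t)v: X_1 = e^(2t)(cos(t)·(-1,-1) + sin(t)·(-1,-2)), X_2 = e^(2t)(sin(t)·(-1,-1) - cos(t)·(-1,-2)).
General solution: K_1X_1 + K_2X_2.

u(t) = -K_1e^(2t)sin(t) - K_1e^(2t)cos(t) - K_2e^(2t)sin(t) + K_2e^(2t)cos(t), v(t) = -2K_1e^(2t)sin(t) - K_1e^(2t)cos(t) - K_2e^(2t)sin(t) + 2K_2e^(2t)cos(t)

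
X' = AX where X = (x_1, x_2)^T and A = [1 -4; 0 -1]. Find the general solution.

x_1(t) = 2C_1e^(-t) + C_2e^(t), x_2(t) = C_1e^(-t)

Coefficient matrix A = [[1, -4], [0, -1]].
Characteristic polynomial det(A - λI) = λ^2 - 1 = 0.
Eigenvalues λ = -1, 1.
For λ=-1: (A-λI) row 1 is [2, -4], so an eigenvector is (2, 1).
For λ=1: (A-λI) row 1 is [0, -4], so an eigenvector is (1, 0).
General solution: C_1e^(-t)(2,1) + C_2e^(t)(1,0).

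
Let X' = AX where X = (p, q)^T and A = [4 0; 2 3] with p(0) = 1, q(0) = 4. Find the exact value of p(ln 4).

A = [[4,0],[2,3]]; eigenvalues λ = 3, 4.
Eigenvectors: (0,-1) for λ=3, (1,2) for λ=4.
From the initial condition, c_1 = -2, c_2 = 1.
p(ln 4) = (-2)(4^3)(0) + (1)(4^4)(1) = 256.

256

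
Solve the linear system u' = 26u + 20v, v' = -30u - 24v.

u(t) = K_1e^(6t) - 2K_2e^(-4t), v(t) = -K_1e^(6t) + 3K_2e^(-4t)

Coefficient matrix A = [[26, 20], [-30, -24]].
Characteristic polynomial det(A - λI) = λ^2 - 2λ - 24 = 0.
Eigenvalues λ = 6, -4.
For λ=6: (A-λI) row 1 is [20, 20], so an eigenvector is (1, -1).
For λ=-4: (A-λI) row 1 is [30, 20], so an eigenvector is (-2, 3).
General solution: K_1e^(6t)(1,-1) + K_2e^(-4t)(-2,3).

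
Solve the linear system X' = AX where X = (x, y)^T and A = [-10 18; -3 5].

x(t) = -2C_1e^(-t) + 3C_2e^(-4t), y(t) = -C_1e^(-t) + C_2e^(-4t)

Coefficient matrix A = [[-10, 18], [-3, 5]].
Characteristic polynomial det(A - λI) = λ^2 + 5λ + 4 = 0.
Eigenvalues λ = -1, -4.
For λ=-1: (A-λI) row 1 is [-9, 18], so an eigenvector is (-2, -1).
For λ=-4: (A-λI) row 1 is [-6, 18], so an eigenvector is (3, 1).
General solution: C_1e^(-t)(-2,-1) + C_2e^(-4t)(3,1).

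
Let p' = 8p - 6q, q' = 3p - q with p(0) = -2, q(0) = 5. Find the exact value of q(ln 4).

-6976

A = [[8,-6],[3,-1]]; eigenvalues λ = 2, 5.
Eigenvectors: (-1,-1) for λ=2, (2,1) for λ=5.
From the initial condition, c_1 = -12, c_2 = -7.
q(ln 4) = (-12)(4^2)(-1) + (-7)(4^5)(1) = -6976.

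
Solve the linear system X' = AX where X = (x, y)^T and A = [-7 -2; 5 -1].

Coefficient matrix A = [[-7, -2], [5, -1]].
Characteristic polynomial det(A - λI) = λ^2 + 8λ + 17 = 0.
Eigenvalues λ = -4 ± i (complex conjugate pair).
For λ=-4+i: an eigenvector is (1,-1) - i(-1,2) = (1 + i, -1 - 2i).
A real fundamental pair from Re and Im of e^((-4+i)t)v: X_1 = e^(-4t)(cos(t)·(1,-1) + sin(t)·(-1,2)), X_2 = e^(-4t)(sin(t)·(1,-1) - cos(t)·(-1,2)).
General solution: K_1X_1 + K_2X_2.

x(t) = -K_1e^(-4t)sin(t) + K_1e^(-4t)cos(t) + K_2e^(-4t)sin(t) + K_2e^(-4t)cos(t), y(t) = 2K_1e^(-4t)sin(t) - K_1e^(-4t)cos(t) - K_2e^(-4t)sin(t) - 2K_2e^(-4t)cos(t)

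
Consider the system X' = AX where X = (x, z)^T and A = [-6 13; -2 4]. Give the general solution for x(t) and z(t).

x(t) = 3C_1e^(-t)sin(t) + 2C_1e^(-t)cos(t) + 2C_2e^(-t)sin(t) - 3C_2e^(-t)cos(t), z(t) = C_1e^(-t)sin(t) + C_1e^(-t)cos(t) + C_2e^(-t)sin(t) - C_2e^(-t)cos(t)

Coefficient matrix A = [[-6, 13], [-2, 4]].
Characteristic polynomial det(A - λI) = λ^2 + 2λ + 2 = 0.
Eigenvalues λ = -1 ± i (complex conjugate pair).
For λ=-1+i: an eigenvector is (2,1) - i(3,1) = (2 - 3i, 1 - i).
A real fundamental pair from Re and Im of e^((-1+i)t)v: X_1 = e^(-t)(cos(t)·(2,1) + sin(t)·(3,1)), X_2 = e^(-t)(sin(t)·(2,1) - cos(t)·(3,1)).
General solution: C_1X_1 + C_2X_2.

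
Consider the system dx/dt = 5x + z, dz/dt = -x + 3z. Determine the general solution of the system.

x(t) = C_1e^(4t) + C_2te^(4t) + C_2e^(4t), z(t) = -C_1e^(4t) - C_2te^(4t)

Coefficient matrix A = [[5, 1], [-1, 3]].
Characteristic polynomial det(A - λI) = λ^2 - 8λ + 16 = 0.
Single eigenvalue λ = 4 with algebraic multiplicity 2.
Eigenvector v = (1,-1); generalized eigenvector w with (A-λI)w=v is (1,0).
General solution: e^(4t)[C_1·v + C_2·(t·v + w)].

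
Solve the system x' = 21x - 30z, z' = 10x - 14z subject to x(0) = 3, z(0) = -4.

Coefficient matrix A = [[21, -30], [10, -14]].
Characteristic polynomial det(A - λI) = λ^2 - 7λ + 6 = 0.
Eigenvalues λ = 1, 6.
For λ=1: (A-λI) row 1 is [20, -30], so an eigenvector is (3, 2).
For λ=6: (A-λI) row 1 is [15, -30], so an eigenvector is (2, 1).
General solution: K_1e^(t)(3,2) + K_2e^(6t)(2,1).
Applying x(0)=3, z(0)=-4 gives K_1=-11, K_2=18.

x(t) = 36e^(6t) - 33e^(t), z(t) = 18e^(6t) - 22e^(t)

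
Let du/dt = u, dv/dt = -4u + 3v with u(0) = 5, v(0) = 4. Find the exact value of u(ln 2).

A = [[1,0],[-4,3]]; eigenvalues λ = 3, 1.
Eigenvectors: (0,1) for λ=3, (1,2) for λ=1.
From the initial condition, c_1 = -6, c_2 = 5.
u(ln 2) = (-6)(2^3)(0) + (5)(2^1)(1) = 10.

10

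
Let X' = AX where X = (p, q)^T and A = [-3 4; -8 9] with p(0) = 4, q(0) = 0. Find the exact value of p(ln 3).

A = [[-3,4],[-8,9]]; eigenvalues λ = 5, 1.
Eigenvectors: (1,2) for λ=5, (1,1) for λ=1.
From the initial condition, c_1 = -4, c_2 = 8.
p(ln 3) = (-4)(3^5)(1) + (8)(3^1)(1) = -948.

-948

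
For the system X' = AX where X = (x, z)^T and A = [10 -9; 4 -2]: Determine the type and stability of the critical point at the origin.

unstable improper node

A = [[10,-9],[4,-2]]; det(A-λI) = λ^2 - 8λ + 16.
repeated λ = 4 with a single eigenvector.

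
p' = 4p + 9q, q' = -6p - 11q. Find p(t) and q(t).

Coefficient matrix A = [[4, 9], [-6, -11]].
Characteristic polynomial det(A - λI) = λ^2 + 7λ + 10 = 0.
Eigenvalues λ = -2, -5.
For λ=-2: (A-λI) row 1 is [6, 9], so an eigenvector is (3, -2).
For λ=-5: (A-λI) row 1 is [9, 9], so an eigenvector is (-1, 1).
General solution: K_1e^(-2t)(3,-2) + K_2e^(-5t)(-1,1).

p(t) = 3K_1e^(-2t) - K_2e^(-5t), q(t) = -2K_1e^(-2t) + K_2e^(-5t)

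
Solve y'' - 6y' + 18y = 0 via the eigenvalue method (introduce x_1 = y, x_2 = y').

Let x_1 = y, x_2 = y'. Then x_1' = x_2 and x_2' = -18x_1 + 6x_2.
A = [[0,1],[-18,6]]; det(A-λI) = λ^2 - 6λ + 18.
Eigenvalues λ = 3 ± 3i.

y(t) = c_1e^(3t)cos(3t) + c_2e^(3t)sin(3t)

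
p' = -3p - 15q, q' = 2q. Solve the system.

p(t) = C_1e^(-3t) - 3C_2e^(2t), q(t) = C_2e^(2t)

Coefficient matrix A = [[-3, -15], [0, 2]].
Characteristic polynomial det(A - λI) = λ^2 + λ - 6 = 0.
Eigenvalues λ = -3, 2.
For λ=-3: (A-λI) row 1 is [0, -15], so an eigenvector is (1, 0).
For λ=2: (A-λI) row 1 is [-5, -15], so an eigenvector is (-3, 1).
General solution: C_1e^(-3t)(1,0) + C_2e^(2t)(-3,1).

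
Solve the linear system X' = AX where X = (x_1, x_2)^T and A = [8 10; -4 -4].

x_1(t) = -C_1e^(2t)sin(2t) - 2C_1e^(2t)cos(2t) - 2C_2e^(2t)sin(2t) + C_2e^(2t)cos(2t), x_2(t) = C_1e^(2t)sin(2t) + C_1e^(2t)cos(2t) + C_2e^(2t)sin(2t) - C_2e^(2t)cos(2t)

Coefficient matrix A = [[8, 10], [-4, -4]].
Characteristic polynomial det(A - λI) = λ^2 - 4λ + 8 = 0.
Eigenvalues λ = 2 ± 2i (complex conjugate pair).
For λ=2+2i: an eigenvector is (-2,1) - i(-1,1) = (-2 + i, 1 - i).
A real fundamental pair from Re and Im of e^((2+2i)t)v: X_1 = e^(2t)(cos(2t)·(-2,1) + sin(2t)·(-1,1)), X_2 = e^(2t)(sin(2t)·(-2,1) - cos(2t)·(-1,1)).
General solution: C_1X_1 + C_2X_2.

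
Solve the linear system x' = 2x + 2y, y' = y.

Coefficient matrix A = [[2, 2], [0, 1]].
Characteristic polynomial det(A - λI) = λ^2 - 3λ + 2 = 0.
Eigenvalues λ = 2, 1.
For λ=2: (A-λI) row 1 is [0, 2], so an eigenvector is (1, 0).
For λ=1: (A-λI) row 1 is [1, 2], so an eigenvector is (-2, 1).
General solution: c_1e^(2t)(1,0) + c_2e^(t)(-2,1).

x(t) = c_1e^(2t) - 2c_2e^(t), y(t) = c_2e^(t)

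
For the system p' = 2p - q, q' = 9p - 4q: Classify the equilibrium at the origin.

stable improper node

A = [[2,-1],[9,-4]]; det(A-λI) = λ^2 + 2λ + 1.
repeated λ = -1 with a single eigenvector.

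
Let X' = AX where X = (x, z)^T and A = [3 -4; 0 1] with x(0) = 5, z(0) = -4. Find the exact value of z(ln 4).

A = [[3,-4],[0,1]]; eigenvalues λ = 3, 1.
Eigenvectors: (1,0) for λ=3, (-2,-1) for λ=1.
From the initial condition, c_1 = 13, c_2 = 4.
z(ln 4) = (13)(4^3)(0) + (4)(4^1)(-1) = -16.

-16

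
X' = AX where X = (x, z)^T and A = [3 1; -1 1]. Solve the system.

x(t) = C_1e^(2t) + C_2te^(2t) - 2C_2e^(2t), z(t) = -C_1e^(2t) - C_2te^(2t) + 3C_2e^(2t)

Coefficient matrix A = [[3, 1], [-1, 1]].
Characteristic polynomial det(A - λI) = λ^2 - 4λ + 4 = 0.
Single eigenvalue λ = 2 with algebraic multiplicity 2.
Eigenvector v = (1,-1); generalized eigenvector w with (A-λI)w=v is (-2,3).
General solution: e^(2t)[C_1·v + C_2·(t·v + w)].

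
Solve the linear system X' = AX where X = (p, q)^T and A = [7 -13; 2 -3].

Coefficient matrix A = [[7, -13], [2, -3]].
Characteristic polynomial det(A - λI) = λ^2 - 4λ + 5 = 0.
Eigenvalues λ = 2 ± i (complex conjugate pair).
For λ=2+i: an eigenvector is (-2,-1) - i(3,1) = (-2 - 3i, -1 - i).
A real fundamental pair from Re and Im of e^((2+i)t)v: X_1 = e^(2t)(cos(t)·(-2,-1) + sin(t)·(3,1)), X_2 = e^(2t)(sin(t)·(-2,-1) - cos(t)·(3,1)).
General solution: C_1X_1 + C_2X_2.

p(t) = 3C_1e^(2t)sin(t) - 2C_1e^(2t)cos(t) - 2C_2e^(2t)sin(t) - 3C_2e^(2t)cos(t), q(t) = C_1e^(2t)sin(t) - C_1e^(2t)cos(t) - C_2e^(2t)sin(t) - C_2e^(2t)cos(t)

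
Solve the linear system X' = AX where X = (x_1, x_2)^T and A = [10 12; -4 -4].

Coefficient matrix A = [[10, 12], [-4, -4]].
Characteristic polynomial det(A - λI) = λ^2 - 6λ + 8 = 0.
Eigenvalues λ = 4, 2.
For λ=4: (A-λI) row 1 is [6, 12], so an eigenvector is (2, -1).
For λ=2: (A-λI) row 1 is [8, 12], so an eigenvector is (-3, 2).
General solution: c_1e^(4t)(2,-1) + c_2e^(2t)(-3,2).

x_1(t) = 2c_1e^(4t) - 3c_2e^(2t), x_2(t) = -c_1e^(4t) + 2c_2e^(2t)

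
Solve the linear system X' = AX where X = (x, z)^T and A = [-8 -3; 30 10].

Coefficient matrix A = [[-8, -3], [30, 10]].
Characteristic polynomial det(A - λI) = λ^2 - 2λ + 10 = 0.
Eigenvalues λ = 1 ± 3i (complex conjugate pair).
For λ=1+3i: an eigenvector is (-1,3) - i(0,-1) = (-1, 3 + i).
A real fundamental pair from Re and Im of e^((1+3i)t)v: X_1 = e^(t)(cos(3t)·(-1,3) + sin(3t)·(0,-1)), X_2 = e^(t)(sin(3t)·(-1,3) - cos(3t)·(0,-1)).
General solution: C_1X_1 + C_2X_2.

x(t) = -C_1e^(t)cos(3t) - C_2e^(t)sin(3t), z(t) = -C_1e^(t)sin(3t) + 3C_1e^(t)cos(3t) + 3C_2e^(t)sin(3t) + C_2e^(t)cos(3t)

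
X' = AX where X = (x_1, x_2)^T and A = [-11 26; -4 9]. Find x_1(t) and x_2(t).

x_1(t) = -3c_1e^(-t)sin(2t) - 2c_1e^(-t)cos(2t) - 2c_2e^(-t)sin(2t) + 3c_2e^(-t)cos(2t), x_2(t) = -c_1e^(-t)sin(2t) - c_1e^(-t)cos(2t) - c_2e^(-t)sin(2t) + c_2e^(-t)cos(2t)

Coefficient matrix A = [[-11, 26], [-4, 9]].
Characteristic polynomial det(A - λI) = λ^2 + 2λ + 5 = 0.
Eigenvalues λ = -1 ± 2i (complex conjugate pair).
For λ=-1+2i: an eigenvector is (-2,-1) - i(-3,-1) = (-2 + 3i, -1 + i).
A real fundamental pair from Re and Im of e^((-1+2i)t)v: X_1 = e^(-t)(cos(2t)·(-2,-1) + sin(2t)·(-3,-1)), X_2 = e^(-t)(sin(2t)·(-2,-1) - cos(2t)·(-3,-1)).
General solution: c_1X_1 + c_2X_2.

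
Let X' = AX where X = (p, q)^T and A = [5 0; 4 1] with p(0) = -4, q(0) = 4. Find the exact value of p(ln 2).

-128

A = [[5,0],[4,1]]; eigenvalues λ = 5, 1.
Eigenvectors: (-1,-1) for λ=5, (0,1) for λ=1.
From the initial condition, c_1 = 4, c_2 = 8.
p(ln 2) = (4)(2^5)(-1) + (8)(2^1)(0) = -128.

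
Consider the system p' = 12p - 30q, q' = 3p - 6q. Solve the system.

p(t) = -c_1e^(3t)sin(3t) + 3c_1e^(3t)cos(3t) + 3c_2e^(3t)sin(3t) + c_2e^(3t)cos(3t), q(t) = c_1e^(3t)cos(3t) + c_2e^(3t)sin(3t)

Coefficient matrix A = [[12, -30], [3, -6]].
Characteristic polynomial det(A - λI) = λ^2 - 6λ + 18 = 0.
Eigenvalues λ = 3 ± 3i (complex conjugate pair).
For λ=3+3i: an eigenvector is (3,1) - i(-1,0) = (3 + i, 1).
A real fundamental pair from Re and Im of e^((3+3i)t)v: X_1 = e^(3t)(cos(3t)·(3,1) + sin(3t)·(-1,0)), X_2 = e^(3t)(sin(3t)·(3,1) - cos(3t)·(-1,0)).
General solution: c_1X_1 + c_2X_2.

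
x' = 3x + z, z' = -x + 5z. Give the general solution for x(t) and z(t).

x(t) = c_1e^(4t) + c_2te^(4t) - 2c_2e^(4t), z(t) = c_1e^(4t) + c_2te^(4t) - c_2e^(4t)

Coefficient matrix A = [[3, 1], [-1, 5]].
Characteristic polynomial det(A - λI) = λ^2 - 8λ + 16 = 0.
Single eigenvalue λ = 4 with algebraic multiplicity 2.
Eigenvector v = (1,1); generalized eigenvector w with (A-λI)w=v is (-2,-1).
General solution: e^(4t)[c_1·v + c_2·(t·v + w)].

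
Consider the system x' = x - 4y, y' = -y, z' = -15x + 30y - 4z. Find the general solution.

Coefficient matrix A = [[1, -4, 0], [0, -1, 0], [-15, 30, -4]].
det(A - λI) = 0 gives eigenvalues λ = 1, -1, -4.
For λ=1: eigenvector (1,0,-3).
For λ=-1: eigenvector (2,1,0).
For λ=-4: eigenvector (0,0,1).
General solution: K_1e^(t)(1,0,-3) + K_2e^(-t)(2,1,0) + K_3e^(-4t)(0,0,1).

x(t) = K_1e^(t) + 2K_2e^(-t), y(t) = K_2e^(-t), z(t) = -3K_1e^(t) + K_3e^(-4t)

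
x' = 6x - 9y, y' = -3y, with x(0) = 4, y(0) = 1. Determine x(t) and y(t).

Coefficient matrix A = [[6, -9], [0, -3]].
Characteristic polynomial det(A - λI) = λ^2 - 3λ - 18 = 0.
Eigenvalues λ = 6, -3.
For λ=6: (A-λI) row 1 is [0, -9], so an eigenvector is (-1, 0).
For λ=-3: (A-λI) row 1 is [9, -9], so an eigenvector is (1, 1).
General solution: c_1e^(6t)(-1,0) + c_2e^(-3t)(1,1).
Applying x(0)=4, y(0)=1 gives c_1=-3, c_2=1.

x(t) = 3e^(6t) + e^(-3t), y(t) = e^(-3t)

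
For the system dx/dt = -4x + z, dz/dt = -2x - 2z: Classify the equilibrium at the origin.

stable spiral

A = [[-4,1],[-2,-2]]; det(A-λI) = λ^2 + 6λ + 10.
λ = -3 ± i: negative real part.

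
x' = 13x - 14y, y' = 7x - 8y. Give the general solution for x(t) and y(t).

Coefficient matrix A = [[13, -14], [7, -8]].
Characteristic polynomial det(A - λI) = λ^2 - 5λ - 6 = 0.
Eigenvalues λ = -1, 6.
For λ=-1: (A-λI) row 1 is [14, -14], so an eigenvector is (1, 1).
For λ=6: (A-λI) row 1 is [7, -14], so an eigenvector is (-2, -1).
General solution: C_1e^(-t)(1,1) + C_2e^(6t)(-2,-1).

x(t) = C_1e^(-t) - 2C_2e^(6t), y(t) = C_1e^(-t) - C_2e^(6t)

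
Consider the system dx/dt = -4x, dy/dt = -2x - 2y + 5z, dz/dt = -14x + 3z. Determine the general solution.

x(t) = C_1e^(-4t), y(t) = -4C_1e^(-4t) + C_2e^(-2t) + C_3e^(3t), z(t) = 2C_1e^(-4t) + C_3e^(3t)

Coefficient matrix A = [[-4, 0, 0], [-2, -2, 5], [-14, 0, 3]].
det(A - λI) = 0 gives eigenvalues λ = -4, -2, 3.
For λ=-4: eigenvector (1,-4,2).
For λ=-2: eigenvector (0,1,0).
For λ=3: eigenvector (0,1,1).
General solution: C_1e^(-4t)(1,-4,2) + C_2e^(-2t)(0,1,0) + C_3e^(3t)(0,1,1).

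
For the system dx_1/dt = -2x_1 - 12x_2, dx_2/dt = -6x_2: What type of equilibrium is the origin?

A = [[-2,-12],[0,-6]]; det(A-λI) = λ^2 + 8λ + 12.
λ = -2, -6: both negative.

stable node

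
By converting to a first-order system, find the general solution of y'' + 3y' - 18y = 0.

Let x_1 = y, x_2 = y'. Then x_1' = x_2 and x_2' = 18x_1 - 3x_2.
A = [[0,1],[18,-3]]; det(A-λI) = λ^2 + 3λ - 18.
Eigenvalues λ = -6, 3 with eigenvectors (1,-6), (1,3).

y(t) = c_1e^(-6t) + c_2e^(3t)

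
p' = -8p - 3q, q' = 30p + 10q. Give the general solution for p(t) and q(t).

Coefficient matrix A = [[-8, -3], [30, 10]].
Characteristic polynomial det(A - λI) = λ^2 - 2λ + 10 = 0.
Eigenvalues λ = 1 ± 3i (complex conjugate pair).
For λ=1+3i: an eigenvector is (0,1) - i(-1,3) = (0 + i, 1 - 3i).
A real fundamental pair from Re and Im of e^((1+3i)t)v: X_1 = e^(t)(cos(3t)·(0,1) + sin(3t)·(-1,3)), X_2 = e^(t)(sin(3t)·(0,1) - cos(3t)·(-1,3)).
General solution: c_1X_1 + c_2X_2.

p(t) = -c_1e^(t)sin(3t) + c_2e^(t)cos(3t), q(t) = 3c_1e^(t)sin(3t) + c_1e^(t)cos(3t) + c_2e^(t)sin(3t) - 3c_2e^(t)cos(3t)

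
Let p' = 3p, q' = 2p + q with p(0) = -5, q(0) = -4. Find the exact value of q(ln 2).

-38

A = [[3,0],[2,1]]; eigenvalues λ = 3, 1.
Eigenvectors: (-1,-1) for λ=3, (0,1) for λ=1.
From the initial condition, c_1 = 5, c_2 = 1.
q(ln 2) = (5)(2^3)(-1) + (1)(2^1)(1) = -38.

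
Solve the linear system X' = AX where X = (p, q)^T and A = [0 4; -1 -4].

Coefficient matrix A = [[0, 4], [-1, -4]].
Characteristic polynomial det(A - λI) = λ^2 + 4λ + 4 = 0.
Single eigenvalue λ = -2 with algebraic multiplicity 2.
Eigenvector v = (-2,1); generalized eigenvector w with (A-λI)w=v is (1,-1).
General solution: e^(-2t)[K_1·v + K_2·(t·v + w)].

p(t) = -2K_1e^(-2t) - 2K_2te^(-2t) + K_2e^(-2t), q(t) = K_1e^(-2t) + K_2te^(-2t) - K_2e^(-2t)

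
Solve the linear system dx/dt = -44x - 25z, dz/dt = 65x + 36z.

Coefficient matrix A = [[-44, -25], [65, 36]].
Characteristic polynomial det(A - λI) = λ^2 + 8λ + 41 = 0.
Eigenvalues λ = -4 ± 5i (complex conjugate pair).
For λ=-4+5i: an eigenvector is (-1,2) - i(-2,3) = (-1 + 2i, 2 - 3i).
A real fundamental pair from Re and Im of e^((-4+5i)t)v: X_1 = e^(-4t)(cos(5t)·(-1,2) + sin(5t)·(-2,3)), X_2 = e^(-4t)(sin(5t)·(-1,2) - cos(5t)·(-2,3)).
General solution: c_1X_1 + c_2X_2.

x(t) = -2c_1e^(-4t)sin(5t) - c_1e^(-4t)cos(5t) - c_2e^(-4t)sin(5t) + 2c_2e^(-4t)cos(5t), z(t) = 3c_1e^(-4t)sin(5t) + 2c_1e^(-4t)cos(5t) + 2c_2e^(-4t)sin(5t) - 3c_2e^(-4t)cos(5t)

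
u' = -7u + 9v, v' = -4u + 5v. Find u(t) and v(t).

Coefficient matrix A = [[-7, 9], [-4, 5]].
Characteristic polynomial det(A - λI) = λ^2 + 2λ + 1 = 0.
Single eigenvalue λ = -1 with algebraic multiplicity 2.
Eigenvector v = (3,2); generalized eigenvector w with (A-λI)w=v is (1,1).
General solution: e^(-t)[K_1·v + K_2·(t·v + w)].

u(t) = 3K_1e^(-t) + 3K_2te^(-t) + K_2e^(-t), v(t) = 2K_1e^(-t) + 2K_2te^(-t) + K_2e^(-t)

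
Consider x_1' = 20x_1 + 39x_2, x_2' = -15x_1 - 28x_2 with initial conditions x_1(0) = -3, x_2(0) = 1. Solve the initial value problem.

x_1(t) = -11e^(-4t)sin(3t) - 3e^(-4t)cos(3t), x_2(t) = 7e^(-4t)sin(3t) + e^(-4t)cos(3t)

Coefficient matrix A = [[20, 39], [-15, -28]].
Characteristic polynomial det(A - λI) = λ^2 + 8λ + 25 = 0.
Eigenvalues λ = -4 ± 3i (complex conjugate pair).
For λ=-4+3i: an eigenvector is (-3,2) - i(2,-1) = (-3 - 2i, 2 + i).
A real fundamental pair from Re and Im of e^((-4+3i)t)v: X_1 = e^(-4t)(cos(3t)·(-3,2) + sin(3t)·(2,-1)), X_2 = e^(-4t)(sin(3t)·(-3,2) - cos(3t)·(2,-1)).
General solution: C_1X_1 + C_2X_2.
Applying x_1(0)=-3, x_2(0)=1 gives C_1=-1, C_2=3.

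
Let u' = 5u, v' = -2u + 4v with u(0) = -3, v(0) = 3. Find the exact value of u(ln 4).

-3072

A = [[5,0],[-2,4]]; eigenvalues λ = 4, 5.
Eigenvectors: (0,-1) for λ=4, (1,-2) for λ=5.
From the initial condition, c_1 = 3, c_2 = -3.
u(ln 4) = (3)(4^4)(0) + (-3)(4^5)(1) = -3072.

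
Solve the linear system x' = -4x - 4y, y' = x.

x(t) = 2c_1e^(-2t) + 2c_2te^(-2t) + c_2e^(-2t), y(t) = -c_1e^(-2t) - c_2te^(-2t) - c_2e^(-2t)

Coefficient matrix A = [[-4, -4], [1, 0]].
Characteristic polynomial det(A - λI) = λ^2 + 4λ + 4 = 0.
Single eigenvalue λ = -2 with algebraic multiplicity 2.
Eigenvector v = (2,-1); generalized eigenvector w with (A-λI)w=v is (1,-1).
General solution: e^(-2t)[c_1·v + c_2·(t·v + w)].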